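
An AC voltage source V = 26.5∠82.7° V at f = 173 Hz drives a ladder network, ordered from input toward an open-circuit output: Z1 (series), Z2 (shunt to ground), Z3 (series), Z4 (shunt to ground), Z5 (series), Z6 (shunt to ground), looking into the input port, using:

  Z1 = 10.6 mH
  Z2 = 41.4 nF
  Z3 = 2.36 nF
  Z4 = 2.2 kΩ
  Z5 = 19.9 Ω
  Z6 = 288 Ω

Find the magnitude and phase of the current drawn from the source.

Step 1 — Angular frequency: ω = 2π·f = 2π·173 = 1087 rad/s.
Step 2 — Component impedances:
  Z1: Z = jωL = j·1087·0.0106 = 0 + j11.52 Ω
  Z2: Z = 1/(jωC) = -j/(ω·C) = 0 - j2.222e+04 Ω
  Z3: Z = 1/(jωC) = -j/(ω·C) = 0 - j3.898e+05 Ω
  Z4: Z = R = 2200 Ω
  Z5: Z = R = 19.9 Ω
  Z6: Z = R = 288 Ω
Step 3 — Ladder network (open output): work backward from the far end, alternating series and parallel combinations. Z_in = 0.7856 - j2.101e+04 Ω = 2.101e+04∠-90.0° Ω.
Step 4 — Source phasor: V = 26.5∠82.7° V = 3.367 + j26.29 V.
Step 5 — Ohm's law: I = V / Z_total = (3.367 + j26.29) / (0.7856 - j2.101e+04) = -0.001251 + j0.0001603 A.
Step 6 — Convert to polar: |I| = 0.001261 A, ∠I = 172.7°.

I = 0.001261∠172.7° A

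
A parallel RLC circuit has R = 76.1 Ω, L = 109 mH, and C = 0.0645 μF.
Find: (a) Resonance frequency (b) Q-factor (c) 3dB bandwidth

Step 1 — Resonance: ω₀ = 1/√(LC) = 1/√(0.109·6.45e-08) = 1.193e+04 rad/s.
Step 2 — f₀ = ω₀/(2π) = 1898 Hz.
Step 3 — Parallel Q: Q = R/(ω₀L) = 76.1/(1.193e+04·0.109) = 0.05854.
Step 4 — Bandwidth: Δω = ω₀/Q = 2.037e+05 rad/s; BW = Δω/(2π) = 3.242e+04 Hz.

(a) f₀ = 1898 Hz  (b) Q = 0.05854  (c) BW = 3.242e+04 Hz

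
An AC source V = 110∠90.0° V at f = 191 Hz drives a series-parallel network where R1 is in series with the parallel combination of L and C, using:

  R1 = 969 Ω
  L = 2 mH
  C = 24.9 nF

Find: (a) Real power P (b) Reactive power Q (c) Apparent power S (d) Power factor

Step 1 — Angular frequency: ω = 2π·f = 2π·191 = 1200 rad/s.
Step 2 — Component impedances:
  R1: Z = R = 969 Ω
  L: Z = jωL = j·1200·0.002 = 0 + j2.4 Ω
  C: Z = 1/(jωC) = -j/(ω·C) = 0 - j3.346e+04 Ω
Step 3 — Parallel branch: L || C = 1/(1/L + 1/C) = 0 + j2.4 Ω.
Step 4 — Series with R1: Z_total = R1 + (L || C) = 969 + j2.4 Ω = 969∠0.1° Ω.
Step 5 — Source phasor: V = 110∠90.0° V = 0 + j110 V.
Step 6 — Current: I = V / Z = 0.0002812 + j0.1135 A = 0.1135∠89.9° A.
Step 7 — Complex power: S = V·I* = 12.49 + j0.03093 VA.
Step 8 — Real power: P = Re(S) = 12.49 W.
Step 9 — Reactive power: Q = Im(S) = 0.03093 VAR.
Step 10 — Apparent power: |S| = 12.49 VA.
Step 11 — Power factor: PF = P/|S| = 1 (lagging).

(a) P = 12.49 W  (b) Q = 0.03093 VAR  (c) S = 12.49 VA  (d) PF = 1 (lagging)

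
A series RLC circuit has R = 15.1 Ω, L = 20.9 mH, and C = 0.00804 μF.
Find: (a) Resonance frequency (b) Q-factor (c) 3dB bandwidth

Step 1 — Resonance: ω₀ = 1/√(LC) = 1/√(0.0209·8.04e-09) = 7.714e+04 rad/s.
Step 2 — f₀ = ω₀/(2π) = 1.228e+04 Hz.
Step 3 — Series Q: Q = ω₀L/R = 7.714e+04·0.0209/15.1 = 106.8.
Step 4 — Bandwidth: Δω = ω₀/Q = 722.5 rad/s; BW = Δω/(2π) = 115 Hz.

(a) f₀ = 1.228e+04 Hz  (b) Q = 106.8  (c) BW = 115 Hz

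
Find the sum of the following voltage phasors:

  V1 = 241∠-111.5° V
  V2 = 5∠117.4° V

Step 1 — Convert each phasor to rectangular form:
  V1 = 241·(cos(-111.5°) + j·sin(-111.5°)) = -88.33 - j224.2 V
  V2 = 5·(cos(117.4°) + j·sin(117.4°)) = -2.301 + j4.439 V
Step 2 — Sum components: V_total = -90.63 - j219.8 V.
Step 3 — Convert to polar: |V_total| = 237.7 V, ∠V_total = -112.4°.

V_total = 237.7∠-112.4° V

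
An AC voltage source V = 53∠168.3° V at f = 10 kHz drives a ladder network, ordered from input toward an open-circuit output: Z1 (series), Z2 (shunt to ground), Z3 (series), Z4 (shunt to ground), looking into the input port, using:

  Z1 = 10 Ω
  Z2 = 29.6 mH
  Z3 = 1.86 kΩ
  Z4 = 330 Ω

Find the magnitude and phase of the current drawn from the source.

Step 1 — Angular frequency: ω = 2π·f = 2π·1e+04 = 6.283e+04 rad/s.
Step 2 — Component impedances:
  Z1: Z = R = 10 Ω
  Z2: Z = jωL = j·6.283e+04·0.0296 = 0 + j1860 Ω
  Z3: Z = R = 1860 Ω
  Z4: Z = R = 330 Ω
Step 3 — Ladder network (open output): work backward from the far end, alternating series and parallel combinations. Z_in = 927.6 + j1081 Ω = 1424∠49.4° Ω.
Step 4 — Source phasor: V = 53∠168.3° V = -51.9 + j10.75 V.
Step 5 — Ohm's law: I = V / Z_total = (-51.9 + j10.75) / (927.6 + j1081) = -0.01801 + j0.03257 A.
Step 6 — Convert to polar: |I| = 0.03722 A, ∠I = 118.9°.

I = 0.03722∠118.9° A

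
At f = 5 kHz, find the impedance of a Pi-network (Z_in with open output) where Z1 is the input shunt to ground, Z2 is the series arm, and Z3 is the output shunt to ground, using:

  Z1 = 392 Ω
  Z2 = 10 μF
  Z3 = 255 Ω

Step 1 — Angular frequency: ω = 2π·f = 2π·5000 = 3.142e+04 rad/s.
Step 2 — Component impedances:
  Z1: Z = R = 392 Ω
  Z2: Z = 1/(jωC) = -j/(ω·C) = 0 - j3.183 Ω
  Z3: Z = R = 255 Ω
Step 3 — With open output, the series arm Z2 and the output shunt Z3 appear in series to ground: Z2 + Z3 = 255 - j3.183 Ω.
Step 4 — Parallel with input shunt Z1: Z_in = Z1 || (Z2 + Z3) = 154.5 - j1.168 Ω = 154.5∠-0.4° Ω.

Z = 154.5 - j1.168 Ω = 154.5∠-0.4° Ω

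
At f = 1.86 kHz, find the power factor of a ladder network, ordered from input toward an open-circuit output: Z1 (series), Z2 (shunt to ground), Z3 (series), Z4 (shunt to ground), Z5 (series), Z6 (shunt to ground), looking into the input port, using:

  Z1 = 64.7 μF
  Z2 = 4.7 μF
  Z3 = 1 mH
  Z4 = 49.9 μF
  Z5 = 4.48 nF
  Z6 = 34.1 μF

Step 1 — Angular frequency: ω = 2π·f = 2π·1860 = 1.169e+04 rad/s.
Step 2 — Component impedances:
  Z1: Z = 1/(jωC) = -j/(ω·C) = 0 - j1.323 Ω
  Z2: Z = 1/(jωC) = -j/(ω·C) = 0 - j18.21 Ω
  Z3: Z = jωL = j·1.169e+04·0.001 = 0 + j11.69 Ω
  Z4: Z = 1/(jωC) = -j/(ω·C) = 0 - j1.715 Ω
  Z5: Z = 1/(jωC) = -j/(ω·C) = 0 - j1.91e+04 Ω
  Z6: Z = 1/(jωC) = -j/(ω·C) = 0 - j2.509 Ω
Step 3 — Ladder network (open output): work backward from the far end, alternating series and parallel combinations. Z_in = 0 + j20.73 Ω = 20.73∠90.0° Ω.
Step 4 — Power factor: PF = cos(φ) = Re(Z)/|Z| = 0/20.73 = 0.
Step 5 — Type: Im(Z) = 20.73 ⇒ lagging (phase φ = 90.0°).

PF = 0 (lagging, φ = 90.0°)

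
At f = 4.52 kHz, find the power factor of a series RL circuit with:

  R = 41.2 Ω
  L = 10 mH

Step 1 — Angular frequency: ω = 2π·f = 2π·4520 = 2.84e+04 rad/s.
Step 2 — Component impedances:
  R: Z = R = 41.2 Ω
  L: Z = jωL = j·2.84e+04·0.01 = 0 + j284 Ω
Step 3 — Series combination: Z_total = R + L = 41.2 + j284 Ω = 287∠81.7° Ω.
Step 4 — Power factor: PF = cos(φ) = Re(Z)/|Z| = 41.2/287 = 0.1436.
Step 5 — Type: Im(Z) = 284 ⇒ lagging (phase φ = 81.7°).

PF = 0.1436 (lagging, φ = 81.7°)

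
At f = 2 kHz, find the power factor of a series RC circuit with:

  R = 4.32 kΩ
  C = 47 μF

Step 1 — Angular frequency: ω = 2π·f = 2π·2000 = 1.257e+04 rad/s.
Step 2 — Component impedances:
  R: Z = R = 4320 Ω
  C: Z = 1/(jωC) = -j/(ω·C) = 0 - j1.693 Ω
Step 3 — Series combination: Z_total = R + C = 4320 - j1.693 Ω = 4320∠-0.0° Ω.
Step 4 — Power factor: PF = cos(φ) = Re(Z)/|Z| = 4320/4320 = 1.
Step 5 — Type: Im(Z) = -1.693 ⇒ leading (phase φ = -0.0°).

PF = 1 (leading, φ = -0.0°)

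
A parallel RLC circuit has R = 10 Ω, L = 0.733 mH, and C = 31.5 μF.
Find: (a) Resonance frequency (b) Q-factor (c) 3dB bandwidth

Step 1 — Resonance: ω₀ = 1/√(LC) = 1/√(0.000733·3.15e-05) = 6581 rad/s.
Step 2 — f₀ = ω₀/(2π) = 1047 Hz.
Step 3 — Parallel Q: Q = R/(ω₀L) = 10/(6581·0.000733) = 2.073.
Step 4 — Bandwidth: Δω = ω₀/Q = 3175 rad/s; BW = Δω/(2π) = 505.3 Hz.

(a) f₀ = 1047 Hz  (b) Q = 2.073  (c) BW = 505.3 Hz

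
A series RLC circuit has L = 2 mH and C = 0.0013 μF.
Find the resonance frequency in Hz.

Step 1 — Resonance condition Im(Z)=0 gives ω₀ = 1/√(LC).
Step 2 — ω₀ = 1/√(0.002·1.3e-09) = 6.202e+05 rad/s.
Step 3 — f₀ = ω₀/(2π) = 9.87e+04 Hz.

f₀ = 9.87e+04 Hz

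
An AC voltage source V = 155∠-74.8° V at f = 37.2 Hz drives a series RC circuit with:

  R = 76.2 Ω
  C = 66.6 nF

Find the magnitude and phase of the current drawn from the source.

Step 1 — Angular frequency: ω = 2π·f = 2π·37.2 = 233.7 rad/s.
Step 2 — Component impedances:
  R: Z = R = 76.2 Ω
  C: Z = 1/(jωC) = -j/(ω·C) = 0 - j6.424e+04 Ω
Step 3 — Series combination: Z_total = R + C = 76.2 - j6.424e+04 Ω = 6.424e+04∠-89.9° Ω.
Step 4 — Source phasor: V = 155∠-74.8° V = 40.64 - j149.6 V.
Step 5 — Ohm's law: I = V / Z_total = (40.64 - j149.6) / (76.2 - j6.424e+04) = 0.002329 + j0.0006299 A.
Step 6 — Convert to polar: |I| = 0.002413 A, ∠I = 15.1°.

I = 0.002413∠15.1° A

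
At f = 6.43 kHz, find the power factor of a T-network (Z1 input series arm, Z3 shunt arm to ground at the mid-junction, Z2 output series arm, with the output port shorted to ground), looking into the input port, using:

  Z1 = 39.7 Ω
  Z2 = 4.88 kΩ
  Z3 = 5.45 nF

Step 1 — Angular frequency: ω = 2π·f = 2π·6430 = 4.04e+04 rad/s.
Step 2 — Component impedances:
  Z1: Z = R = 39.7 Ω
  Z2: Z = R = 4880 Ω
  Z3: Z = 1/(jωC) = -j/(ω·C) = 0 - j4542 Ω
Step 3 — With the output port shorted to ground, the output series arm Z2 runs from the junction to ground; the shunt arm Z3 also runs from the junction to ground. They appear in parallel: Z3 || Z2 = 2265 - j2434 Ω.
Step 4 — Series with input arm Z1: Z_in = Z1 + (Z3 || Z2) = 2305 - j2434 Ω = 3352∠-46.6° Ω.
Step 5 — Power factor: PF = cos(φ) = Re(Z)/|Z| = 2305/3352 = 0.6876.
Step 6 — Type: Im(Z) = -2434 ⇒ leading (phase φ = -46.6°).

PF = 0.6876 (leading, φ = -46.6°)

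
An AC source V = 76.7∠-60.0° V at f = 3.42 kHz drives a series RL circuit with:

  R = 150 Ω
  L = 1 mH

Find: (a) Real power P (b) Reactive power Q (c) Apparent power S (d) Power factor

Step 1 — Angular frequency: ω = 2π·f = 2π·3420 = 2.149e+04 rad/s.
Step 2 — Component impedances:
  R: Z = R = 150 Ω
  L: Z = jωL = j·2.149e+04·0.001 = 0 + j21.49 Ω
Step 3 — Series combination: Z_total = R + L = 150 + j21.49 Ω = 151.5∠8.2° Ω.
Step 4 — Source phasor: V = 76.7∠-60.0° V = 38.35 - j66.42 V.
Step 5 — Current: I = V / Z = 0.1884 - j0.4698 A = 0.5062∠-68.2° A.
Step 6 — Complex power: S = V·I* = 38.43 + j5.505 VA.
Step 7 — Real power: P = Re(S) = 38.43 W.
Step 8 — Reactive power: Q = Im(S) = 5.505 VAR.
Step 9 — Apparent power: |S| = 38.82 VA.
Step 10 — Power factor: PF = P/|S| = 0.9899 (lagging).

(a) P = 38.43 W  (b) Q = 5.505 VAR  (c) S = 38.82 VA  (d) PF = 0.9899 (lagging)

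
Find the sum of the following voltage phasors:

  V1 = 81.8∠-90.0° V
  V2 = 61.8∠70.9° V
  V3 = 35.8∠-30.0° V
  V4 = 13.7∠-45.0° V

Step 1 — Convert each phasor to rectangular form:
  V1 = 81.8·(cos(-90.0°) + j·sin(-90.0°)) = 0 - j81.8 V
  V2 = 61.8·(cos(70.9°) + j·sin(70.9°)) = 20.22 + j58.4 V
  V3 = 35.8·(cos(-30.0°) + j·sin(-30.0°)) = 31 - j17.9 V
  V4 = 13.7·(cos(-45.0°) + j·sin(-45.0°)) = 9.687 - j9.687 V
Step 2 — Sum components: V_total = 60.91 - j50.99 V.
Step 3 — Convert to polar: |V_total| = 79.44 V, ∠V_total = -39.9°.

V_total = 79.44∠-39.9° V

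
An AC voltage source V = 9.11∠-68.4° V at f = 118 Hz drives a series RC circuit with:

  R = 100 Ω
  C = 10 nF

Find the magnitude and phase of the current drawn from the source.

Step 1 — Angular frequency: ω = 2π·f = 2π·118 = 741.4 rad/s.
Step 2 — Component impedances:
  R: Z = R = 100 Ω
  C: Z = 1/(jωC) = -j/(ω·C) = 0 - j1.349e+05 Ω
Step 3 — Series combination: Z_total = R + C = 100 - j1.349e+05 Ω = 1.349e+05∠-90.0° Ω.
Step 4 — Source phasor: V = 9.11∠-68.4° V = 3.354 - j8.47 V.
Step 5 — Ohm's law: I = V / Z_total = (3.354 - j8.47) / (100 - j1.349e+05) = 6.282e-05 + j2.482e-05 A.
Step 6 — Convert to polar: |I| = 6.754e-05 A, ∠I = 21.6°.

I = 6.754e-05∠21.6° A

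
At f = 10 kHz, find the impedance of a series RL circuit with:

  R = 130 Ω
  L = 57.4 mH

Step 1 — Angular frequency: ω = 2π·f = 2π·1e+04 = 6.283e+04 rad/s.
Step 2 — Component impedances:
  R: Z = R = 130 Ω
  L: Z = jωL = j·6.283e+04·0.0574 = 0 + j3607 Ω
Step 3 — Series combination: Z_total = R + L = 130 + j3607 Ω = 3609∠87.9° Ω.

Z = 130 + j3607 Ω = 3609∠87.9° Ω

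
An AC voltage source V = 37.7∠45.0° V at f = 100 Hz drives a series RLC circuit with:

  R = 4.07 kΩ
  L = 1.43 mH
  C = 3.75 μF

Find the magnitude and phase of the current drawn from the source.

Step 1 — Angular frequency: ω = 2π·f = 2π·100 = 628.3 rad/s.
Step 2 — Component impedances:
  R: Z = R = 4070 Ω
  L: Z = jωL = j·628.3·0.00143 = 0 + j0.8985 Ω
  C: Z = 1/(jωC) = -j/(ω·C) = 0 - j424.4 Ω
Step 3 — Series combination: Z_total = R + L + C = 4070 - j423.5 Ω = 4092∠-5.9° Ω.
Step 4 — Source phasor: V = 37.7∠45.0° V = 26.66 + j26.66 V.
Step 5 — Ohm's law: I = V / Z_total = (26.66 + j26.66) / (4070 - j423.5) = 0.005805 + j0.007154 A.
Step 6 — Convert to polar: |I| = 0.009213 A, ∠I = 50.9°.

I = 0.009213∠50.9° A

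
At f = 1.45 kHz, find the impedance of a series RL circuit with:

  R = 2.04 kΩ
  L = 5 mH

Step 1 — Angular frequency: ω = 2π·f = 2π·1450 = 9111 rad/s.
Step 2 — Component impedances:
  R: Z = R = 2040 Ω
  L: Z = jωL = j·9111·0.005 = 0 + j45.55 Ω
Step 3 — Series combination: Z_total = R + L = 2040 + j45.55 Ω = 2041∠1.3° Ω.

Z = 2040 + j45.55 Ω = 2041∠1.3° Ω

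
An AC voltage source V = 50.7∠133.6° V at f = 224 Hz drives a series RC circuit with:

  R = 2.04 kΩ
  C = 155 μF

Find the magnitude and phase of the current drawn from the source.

Step 1 — Angular frequency: ω = 2π·f = 2π·224 = 1407 rad/s.
Step 2 — Component impedances:
  R: Z = R = 2040 Ω
  C: Z = 1/(jωC) = -j/(ω·C) = 0 - j4.584 Ω
Step 3 — Series combination: Z_total = R + C = 2040 - j4.584 Ω = 2040∠-0.1° Ω.
Step 4 — Source phasor: V = 50.7∠133.6° V = -34.96 + j36.72 V.
Step 5 — Ohm's law: I = V / Z_total = (-34.96 + j36.72) / (2040 - j4.584) = -0.01718 + j0.01796 A.
Step 6 — Convert to polar: |I| = 0.02485 A, ∠I = 133.7°.

I = 0.02485∠133.7° A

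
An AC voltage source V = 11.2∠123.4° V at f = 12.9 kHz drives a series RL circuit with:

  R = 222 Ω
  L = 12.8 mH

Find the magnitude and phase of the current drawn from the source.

Step 1 — Angular frequency: ω = 2π·f = 2π·1.29e+04 = 8.105e+04 rad/s.
Step 2 — Component impedances:
  R: Z = R = 222 Ω
  L: Z = jωL = j·8.105e+04·0.0128 = 0 + j1037 Ω
Step 3 — Series combination: Z_total = R + L = 222 + j1037 Ω = 1061∠77.9° Ω.
Step 4 — Source phasor: V = 11.2∠123.4° V = -6.165 + j9.35 V.
Step 5 — Ohm's law: I = V / Z_total = (-6.165 + j9.35) / (222 + j1037) = 0.007402 + j0.007527 A.
Step 6 — Convert to polar: |I| = 0.01056 A, ∠I = 45.5°.

I = 0.01056∠45.5° A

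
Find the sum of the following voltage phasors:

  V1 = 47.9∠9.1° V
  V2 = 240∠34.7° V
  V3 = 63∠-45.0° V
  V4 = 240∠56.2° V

Step 1 — Convert each phasor to rectangular form:
  V1 = 47.9·(cos(9.1°) + j·sin(9.1°)) = 47.3 + j7.576 V
  V2 = 240·(cos(34.7°) + j·sin(34.7°)) = 197.3 + j136.6 V
  V3 = 63·(cos(-45.0°) + j·sin(-45.0°)) = 44.55 - j44.55 V
  V4 = 240·(cos(56.2°) + j·sin(56.2°)) = 133.5 + j199.4 V
Step 2 — Sum components: V_total = 422.7 + j299.1 V.
Step 3 — Convert to polar: |V_total| = 517.8 V, ∠V_total = 35.3°.

V_total = 517.8∠35.3° V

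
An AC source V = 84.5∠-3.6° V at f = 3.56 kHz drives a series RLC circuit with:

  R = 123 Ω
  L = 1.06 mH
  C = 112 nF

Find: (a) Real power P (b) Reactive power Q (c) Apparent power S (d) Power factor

Step 1 — Angular frequency: ω = 2π·f = 2π·3560 = 2.237e+04 rad/s.
Step 2 — Component impedances:
  R: Z = R = 123 Ω
  L: Z = jωL = j·2.237e+04·0.00106 = 0 + j23.71 Ω
  C: Z = 1/(jωC) = -j/(ω·C) = 0 - j399.2 Ω
Step 3 — Series combination: Z_total = R + L + C = 123 - j375.5 Ω = 395.1∠-71.9° Ω.
Step 4 — Source phasor: V = 84.5∠-3.6° V = 84.33 - j5.306 V.
Step 5 — Current: I = V / Z = 0.07922 + j0.1987 A = 0.2139∠68.3° A.
Step 6 — Complex power: S = V·I* = 5.626 - j17.17 VA.
Step 7 — Real power: P = Re(S) = 5.626 W.
Step 8 — Reactive power: Q = Im(S) = -17.17 VAR.
Step 9 — Apparent power: |S| = 18.07 VA.
Step 10 — Power factor: PF = P/|S| = 0.3113 (leading).

(a) P = 5.626 W  (b) Q = -17.17 VAR  (c) S = 18.07 VA  (d) PF = 0.3113 (leading)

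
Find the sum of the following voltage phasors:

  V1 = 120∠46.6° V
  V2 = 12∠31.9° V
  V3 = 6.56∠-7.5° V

Step 1 — Convert each phasor to rectangular form:
  V1 = 120·(cos(46.6°) + j·sin(46.6°)) = 82.45 + j87.19 V
  V2 = 12·(cos(31.9°) + j·sin(31.9°)) = 10.19 + j6.341 V
  V3 = 6.56·(cos(-7.5°) + j·sin(-7.5°)) = 6.504 - j0.8563 V
Step 2 — Sum components: V_total = 99.14 + j92.67 V.
Step 3 — Convert to polar: |V_total| = 135.7 V, ∠V_total = 43.1°.

V_total = 135.7∠43.1° V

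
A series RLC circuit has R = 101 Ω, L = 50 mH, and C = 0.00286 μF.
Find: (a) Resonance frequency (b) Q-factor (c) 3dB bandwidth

Step 1 — Resonance: ω₀ = 1/√(LC) = 1/√(0.05·2.86e-09) = 8.362e+04 rad/s.
Step 2 — f₀ = ω₀/(2π) = 1.331e+04 Hz.
Step 3 — Series Q: Q = ω₀L/R = 8.362e+04·0.05/101 = 41.4.
Step 4 — Bandwidth: Δω = ω₀/Q = 2020 rad/s; BW = Δω/(2π) = 321.5 Hz.

(a) f₀ = 1.331e+04 Hz  (b) Q = 41.4  (c) BW = 321.5 Hz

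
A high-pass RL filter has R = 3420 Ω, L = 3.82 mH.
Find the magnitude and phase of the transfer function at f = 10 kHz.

Step 1 — Angular frequency: ω = 2π·1e+04 = 6.283e+04 rad/s.
Step 2 — Transfer function: H(jω) = jωL/(R + jωL).
Step 3 — Numerator jωL = j·240; denominator R + jωL = 3420 + j240.
Step 4 — H = 0.004901 + j0.06984.
Step 5 — Magnitude: |H| = 0.07001 (-23.1 dB); phase: φ = 86.0°.

|H| = 0.07001 (-23.1 dB), φ = 86.0°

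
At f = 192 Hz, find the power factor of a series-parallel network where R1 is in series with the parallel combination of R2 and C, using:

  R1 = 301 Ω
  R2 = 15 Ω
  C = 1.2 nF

Step 1 — Angular frequency: ω = 2π·f = 2π·192 = 1206 rad/s.
Step 2 — Component impedances:
  R1: Z = R = 301 Ω
  R2: Z = R = 15 Ω
  C: Z = 1/(jωC) = -j/(ω·C) = 0 - j6.908e+05 Ω
Step 3 — Parallel branch: R2 || C = 1/(1/R2 + 1/C) = 15 - j0.0003257 Ω.
Step 4 — Series with R1: Z_total = R1 + (R2 || C) = 316 - j0.0003257 Ω = 316∠-0.0° Ω.
Step 5 — Power factor: PF = cos(φ) = Re(Z)/|Z| = 316/316 = 1.
Step 6 — Type: Im(Z) = -0.0003257 ⇒ leading (phase φ = -0.0°).

PF = 1 (leading, φ = -0.0°)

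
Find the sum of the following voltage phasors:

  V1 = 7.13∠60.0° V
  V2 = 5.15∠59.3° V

Step 1 — Convert each phasor to rectangular form:
  V1 = 7.13·(cos(60.0°) + j·sin(60.0°)) = 3.565 + j6.175 V
  V2 = 5.15·(cos(59.3°) + j·sin(59.3°)) = 2.629 + j4.428 V
Step 2 — Sum components: V_total = 6.194 + j10.6 V.
Step 3 — Convert to polar: |V_total| = 12.28 V, ∠V_total = 59.7°.

V_total = 12.28∠59.7° V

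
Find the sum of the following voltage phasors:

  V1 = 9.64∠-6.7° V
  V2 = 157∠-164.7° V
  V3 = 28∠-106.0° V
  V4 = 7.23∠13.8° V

Step 1 — Convert each phasor to rectangular form:
  V1 = 9.64·(cos(-6.7°) + j·sin(-6.7°)) = 9.574 - j1.125 V
  V2 = 157·(cos(-164.7°) + j·sin(-164.7°)) = -151.4 - j41.43 V
  V3 = 28·(cos(-106.0°) + j·sin(-106.0°)) = -7.718 - j26.92 V
  V4 = 7.23·(cos(13.8°) + j·sin(13.8°)) = 7.021 + j1.725 V
Step 2 — Sum components: V_total = -142.6 - j67.74 V.
Step 3 — Convert to polar: |V_total| = 157.8 V, ∠V_total = -154.6°.

V_total = 157.8∠-154.6° V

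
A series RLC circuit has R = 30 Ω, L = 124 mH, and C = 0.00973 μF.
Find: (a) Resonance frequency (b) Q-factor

Step 1 — Resonance condition Im(Z)=0 gives ω₀ = 1/√(LC).
Step 2 — ω₀ = 1/√(0.124·9.73e-09) = 2.879e+04 rad/s.
Step 3 — f₀ = ω₀/(2π) = 4582 Hz.
Step 4 — Series Q: Q = ω₀L/R = 2.879e+04·0.124/30 = 119.

(a) f₀ = 4582 Hz  (b) Q = 119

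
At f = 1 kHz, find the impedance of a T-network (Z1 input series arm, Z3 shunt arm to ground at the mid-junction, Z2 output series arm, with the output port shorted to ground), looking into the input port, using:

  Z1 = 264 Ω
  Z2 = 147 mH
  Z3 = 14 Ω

Step 1 — Angular frequency: ω = 2π·f = 2π·1000 = 6283 rad/s.
Step 2 — Component impedances:
  Z1: Z = R = 264 Ω
  Z2: Z = jωL = j·6283·0.147 = 0 + j923.6 Ω
  Z3: Z = R = 14 Ω
Step 3 — With the output port shorted to ground, the output series arm Z2 runs from the junction to ground; the shunt arm Z3 also runs from the junction to ground. They appear in parallel: Z3 || Z2 = 14 + j0.2122 Ω.
Step 4 — Series with input arm Z1: Z_in = Z1 + (Z3 || Z2) = 278 + j0.2122 Ω = 278∠0.0° Ω.

Z = 278 + j0.2122 Ω = 278∠0.0° Ω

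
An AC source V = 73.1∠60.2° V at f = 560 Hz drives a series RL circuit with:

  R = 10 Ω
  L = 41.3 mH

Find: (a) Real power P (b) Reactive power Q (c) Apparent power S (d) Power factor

Step 1 — Angular frequency: ω = 2π·f = 2π·560 = 3519 rad/s.
Step 2 — Component impedances:
  R: Z = R = 10 Ω
  L: Z = jωL = j·3519·0.0413 = 0 + j145.3 Ω
Step 3 — Series combination: Z_total = R + L = 10 + j145.3 Ω = 145.7∠86.1° Ω.
Step 4 — Source phasor: V = 73.1∠60.2° V = 36.33 + j63.43 V.
Step 5 — Current: I = V / Z = 0.4516 - j0.2189 A = 0.5018∠-25.9° A.
Step 6 — Complex power: S = V·I* = 2.519 + j36.6 VA.
Step 7 — Real power: P = Re(S) = 2.519 W.
Step 8 — Reactive power: Q = Im(S) = 36.6 VAR.
Step 9 — Apparent power: |S| = 36.69 VA.
Step 10 — Power factor: PF = P/|S| = 0.06865 (lagging).

(a) P = 2.519 W  (b) Q = 36.6 VAR  (c) S = 36.69 VA  (d) PF = 0.06865 (lagging)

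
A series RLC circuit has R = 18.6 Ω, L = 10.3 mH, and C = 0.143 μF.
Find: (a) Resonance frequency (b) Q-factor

Step 1 — Resonance condition Im(Z)=0 gives ω₀ = 1/√(LC).
Step 2 — ω₀ = 1/√(0.0103·1.43e-07) = 2.606e+04 rad/s.
Step 3 — f₀ = ω₀/(2π) = 4147 Hz.
Step 4 — Series Q: Q = ω₀L/R = 2.606e+04·0.0103/18.6 = 14.43.

(a) f₀ = 4147 Hz  (b) Q = 14.43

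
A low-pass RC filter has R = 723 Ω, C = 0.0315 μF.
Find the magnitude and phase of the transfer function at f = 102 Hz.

Step 1 — Angular frequency: ω = 2π·102 = 640.9 rad/s.
Step 2 — Transfer function: H(jω) = 1/(1 + jωRC).
Step 3 — Denominator: 1 + jωRC = 1 + j·640.9·723·3.15e-08 = 1 + j0.0146.
Step 4 — H = 0.9998 - j0.01459.
Step 5 — Magnitude: |H| = 0.9999 (-0.0 dB); phase: φ = -0.8°.

|H| = 0.9999 (-0.0 dB), φ = -0.8°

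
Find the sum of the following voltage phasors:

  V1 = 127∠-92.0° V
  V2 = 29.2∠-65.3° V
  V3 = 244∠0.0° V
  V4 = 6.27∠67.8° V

Step 1 — Convert each phasor to rectangular form:
  V1 = 127·(cos(-92.0°) + j·sin(-92.0°)) = -4.432 - j126.9 V
  V2 = 29.2·(cos(-65.3°) + j·sin(-65.3°)) = 12.2 - j26.53 V
  V3 = 244·(cos(0.0°) + j·sin(0.0°)) = 244 V
  V4 = 6.27·(cos(67.8°) + j·sin(67.8°)) = 2.369 + j5.805 V
Step 2 — Sum components: V_total = 254.1 - j147.6 V.
Step 3 — Convert to polar: |V_total| = 293.9 V, ∠V_total = -30.2°.

V_total = 293.9∠-30.2° V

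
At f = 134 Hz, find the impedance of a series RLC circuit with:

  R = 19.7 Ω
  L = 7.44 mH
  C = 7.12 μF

Step 1 — Angular frequency: ω = 2π·f = 2π·134 = 841.9 rad/s.
Step 2 — Component impedances:
  R: Z = R = 19.7 Ω
  L: Z = jωL = j·841.9·0.00744 = 0 + j6.264 Ω
  C: Z = 1/(jωC) = -j/(ω·C) = 0 - j166.8 Ω
Step 3 — Series combination: Z_total = R + L + C = 19.7 - j160.6 Ω = 161.8∠-83.0° Ω.

Z = 19.7 - j160.6 Ω = 161.8∠-83.0° Ω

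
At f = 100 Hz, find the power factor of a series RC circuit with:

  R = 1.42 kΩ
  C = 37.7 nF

Step 1 — Angular frequency: ω = 2π·f = 2π·100 = 628.3 rad/s.
Step 2 — Component impedances:
  R: Z = R = 1420 Ω
  C: Z = 1/(jωC) = -j/(ω·C) = 0 - j4.222e+04 Ω
Step 3 — Series combination: Z_total = R + C = 1420 - j4.222e+04 Ω = 4.224e+04∠-88.1° Ω.
Step 4 — Power factor: PF = cos(φ) = Re(Z)/|Z| = 1420/4.224e+04 = 0.03362.
Step 5 — Type: Im(Z) = -4.222e+04 ⇒ leading (phase φ = -88.1°).

PF = 0.03362 (leading, φ = -88.1°)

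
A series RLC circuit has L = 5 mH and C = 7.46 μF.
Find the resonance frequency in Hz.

Step 1 — Resonance condition Im(Z)=0 gives ω₀ = 1/√(LC).
Step 2 — ω₀ = 1/√(0.005·7.46e-06) = 5178 rad/s.
Step 3 — f₀ = ω₀/(2π) = 824.1 Hz.

f₀ = 824.1 Hz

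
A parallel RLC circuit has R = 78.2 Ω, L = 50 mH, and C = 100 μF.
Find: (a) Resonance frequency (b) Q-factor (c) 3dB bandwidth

Step 1 — Resonance: ω₀ = 1/√(LC) = 1/√(0.05·0.0001) = 447.2 rad/s.
Step 2 — f₀ = ω₀/(2π) = 71.18 Hz.
Step 3 — Parallel Q: Q = R/(ω₀L) = 78.2/(447.2·0.05) = 3.497.
Step 4 — Bandwidth: Δω = ω₀/Q = 127.9 rad/s; BW = Δω/(2π) = 20.35 Hz.

(a) f₀ = 71.18 Hz  (b) Q = 3.497  (c) BW = 20.35 Hz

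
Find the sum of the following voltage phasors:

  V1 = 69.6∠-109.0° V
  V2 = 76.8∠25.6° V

Step 1 — Convert each phasor to rectangular form:
  V1 = 69.6·(cos(-109.0°) + j·sin(-109.0°)) = -22.66 - j65.81 V
  V2 = 76.8·(cos(25.6°) + j·sin(25.6°)) = 69.26 + j33.18 V
Step 2 — Sum components: V_total = 46.6 - j32.62 V.
Step 3 — Convert to polar: |V_total| = 56.89 V, ∠V_total = -35.0°.

V_total = 56.89∠-35.0° V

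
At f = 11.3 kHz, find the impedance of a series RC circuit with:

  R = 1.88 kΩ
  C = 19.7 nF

Step 1 — Angular frequency: ω = 2π·f = 2π·1.13e+04 = 7.1e+04 rad/s.
Step 2 — Component impedances:
  R: Z = R = 1880 Ω
  C: Z = 1/(jωC) = -j/(ω·C) = 0 - j714.9 Ω
Step 3 — Series combination: Z_total = R + C = 1880 - j714.9 Ω = 2011∠-20.8° Ω.

Z = 1880 - j714.9 Ω = 2011∠-20.8° Ω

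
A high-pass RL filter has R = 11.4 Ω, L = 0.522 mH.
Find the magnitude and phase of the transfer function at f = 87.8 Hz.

Step 1 — Angular frequency: ω = 2π·87.8 = 551.7 rad/s.
Step 2 — Transfer function: H(jω) = jωL/(R + jωL).
Step 3 — Numerator jωL = j·0.288; denominator R + jωL = 11.4 + j0.288.
Step 4 — H = 0.0006377 + j0.02524.
Step 5 — Magnitude: |H| = 0.02525 (-32.0 dB); phase: φ = 88.6°.

|H| = 0.02525 (-32.0 dB), φ = 88.6°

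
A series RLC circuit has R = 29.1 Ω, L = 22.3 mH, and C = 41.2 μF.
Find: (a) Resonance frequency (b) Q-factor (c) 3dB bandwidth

Step 1 — Resonance: ω₀ = 1/√(LC) = 1/√(0.0223·4.12e-05) = 1043 rad/s.
Step 2 — f₀ = ω₀/(2π) = 166 Hz.
Step 3 — Series Q: Q = ω₀L/R = 1043·0.0223/29.1 = 0.7995.
Step 4 — Bandwidth: Δω = ω₀/Q = 1305 rad/s; BW = Δω/(2π) = 207.7 Hz.

(a) f₀ = 166 Hz  (b) Q = 0.7995  (c) BW = 207.7 Hz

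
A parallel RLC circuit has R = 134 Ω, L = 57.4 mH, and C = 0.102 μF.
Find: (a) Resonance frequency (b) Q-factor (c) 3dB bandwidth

Step 1 — Resonance: ω₀ = 1/√(LC) = 1/√(0.0574·1.02e-07) = 1.307e+04 rad/s.
Step 2 — f₀ = ω₀/(2π) = 2080 Hz.
Step 3 — Parallel Q: Q = R/(ω₀L) = 134/(1.307e+04·0.0574) = 0.1786.
Step 4 — Bandwidth: Δω = ω₀/Q = 7.316e+04 rad/s; BW = Δω/(2π) = 1.164e+04 Hz.

(a) f₀ = 2080 Hz  (b) Q = 0.1786  (c) BW = 1.164e+04 Hz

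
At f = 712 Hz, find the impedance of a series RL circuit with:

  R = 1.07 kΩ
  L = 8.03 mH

Step 1 — Angular frequency: ω = 2π·f = 2π·712 = 4474 rad/s.
Step 2 — Component impedances:
  R: Z = R = 1070 Ω
  L: Z = jωL = j·4474·0.00803 = 0 + j35.92 Ω
Step 3 — Series combination: Z_total = R + L = 1070 + j35.92 Ω = 1071∠1.9° Ω.

Z = 1070 + j35.92 Ω = 1071∠1.9° Ω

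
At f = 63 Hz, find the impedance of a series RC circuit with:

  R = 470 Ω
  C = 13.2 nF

Step 1 — Angular frequency: ω = 2π·f = 2π·63 = 395.8 rad/s.
Step 2 — Component impedances:
  R: Z = R = 470 Ω
  C: Z = 1/(jωC) = -j/(ω·C) = 0 - j1.914e+05 Ω
Step 3 — Series combination: Z_total = R + C = 470 - j1.914e+05 Ω = 1.914e+05∠-89.9° Ω.

Z = 470 - j1.914e+05 Ω = 1.914e+05∠-89.9° Ω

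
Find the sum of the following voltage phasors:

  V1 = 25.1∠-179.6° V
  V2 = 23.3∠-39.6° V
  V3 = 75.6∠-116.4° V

Step 1 — Convert each phasor to rectangular form:
  V1 = 25.1·(cos(-179.6°) + j·sin(-179.6°)) = -25.1 - j0.1752 V
  V2 = 23.3·(cos(-39.6°) + j·sin(-39.6°)) = 17.95 - j14.85 V
  V3 = 75.6·(cos(-116.4°) + j·sin(-116.4°)) = -33.61 - j67.72 V
Step 2 — Sum components: V_total = -40.76 - j82.74 V.
Step 3 — Convert to polar: |V_total| = 92.24 V, ∠V_total = -116.2°.

V_total = 92.24∠-116.2° V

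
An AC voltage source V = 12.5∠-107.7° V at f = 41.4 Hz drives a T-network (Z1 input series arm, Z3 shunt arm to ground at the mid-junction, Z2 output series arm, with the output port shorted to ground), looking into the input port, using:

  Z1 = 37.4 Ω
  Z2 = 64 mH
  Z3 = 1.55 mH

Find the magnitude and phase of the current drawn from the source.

Step 1 — Angular frequency: ω = 2π·f = 2π·41.4 = 260.1 rad/s.
Step 2 — Component impedances:
  Z1: Z = R = 37.4 Ω
  Z2: Z = jωL = j·260.1·0.064 = 0 + j16.65 Ω
  Z3: Z = jωL = j·260.1·0.00155 = 0 + j0.4032 Ω
Step 3 — With the output port shorted to ground, the output series arm Z2 runs from the junction to ground; the shunt arm Z3 also runs from the junction to ground. They appear in parallel: Z3 || Z2 = 0 + j0.3937 Ω.
Step 4 — Series with input arm Z1: Z_in = Z1 + (Z3 || Z2) = 37.4 + j0.3937 Ω = 37.4∠0.6° Ω.
Step 5 — Source phasor: V = 12.5∠-107.7° V = -3.8 - j11.91 V.
Step 6 — Ohm's law: I = V / Z_total = (-3.8 - j11.91) / (37.4 + j0.3937) = -0.105 - j0.3173 A.
Step 7 — Convert to polar: |I| = 0.3342 A, ∠I = -108.3°.

I = 0.3342∠-108.3° A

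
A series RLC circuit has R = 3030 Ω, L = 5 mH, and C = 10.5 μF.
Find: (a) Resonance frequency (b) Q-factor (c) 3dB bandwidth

Step 1 — Resonance: ω₀ = 1/√(LC) = 1/√(0.005·1.05e-05) = 4364 rad/s.
Step 2 — f₀ = ω₀/(2π) = 694.6 Hz.
Step 3 — Series Q: Q = ω₀L/R = 4364·0.005/3030 = 0.007202.
Step 4 — Bandwidth: Δω = ω₀/Q = 6.06e+05 rad/s; BW = Δω/(2π) = 9.645e+04 Hz.

(a) f₀ = 694.6 Hz  (b) Q = 0.007202  (c) BW = 9.645e+04 Hz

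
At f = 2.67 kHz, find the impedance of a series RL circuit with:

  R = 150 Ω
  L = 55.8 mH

Step 1 — Angular frequency: ω = 2π·f = 2π·2670 = 1.678e+04 rad/s.
Step 2 — Component impedances:
  R: Z = R = 150 Ω
  L: Z = jωL = j·1.678e+04·0.0558 = 0 + j936.1 Ω
Step 3 — Series combination: Z_total = R + L = 150 + j936.1 Ω = 948∠80.9° Ω.

Z = 150 + j936.1 Ω = 948∠80.9° Ω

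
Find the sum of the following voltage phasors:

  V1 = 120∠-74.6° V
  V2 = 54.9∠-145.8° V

Step 1 — Convert each phasor to rectangular form:
  V1 = 120·(cos(-74.6°) + j·sin(-74.6°)) = 31.87 - j115.7 V
  V2 = 54.9·(cos(-145.8°) + j·sin(-145.8°)) = -45.41 - j30.86 V
Step 2 — Sum components: V_total = -13.54 - j146.5 V.
Step 3 — Convert to polar: |V_total| = 147.2 V, ∠V_total = -95.3°.

V_total = 147.2∠-95.3° V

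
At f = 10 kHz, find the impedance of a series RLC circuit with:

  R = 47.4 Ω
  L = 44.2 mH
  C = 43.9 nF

Step 1 — Angular frequency: ω = 2π·f = 2π·1e+04 = 6.283e+04 rad/s.
Step 2 — Component impedances:
  R: Z = R = 47.4 Ω
  L: Z = jωL = j·6.283e+04·0.0442 = 0 + j2777 Ω
  C: Z = 1/(jωC) = -j/(ω·C) = 0 - j362.5 Ω
Step 3 — Series combination: Z_total = R + L + C = 47.4 + j2415 Ω = 2415∠88.9° Ω.

Z = 47.4 + j2415 Ω = 2415∠88.9° Ω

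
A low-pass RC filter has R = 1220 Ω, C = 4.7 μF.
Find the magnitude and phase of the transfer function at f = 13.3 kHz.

Step 1 — Angular frequency: ω = 2π·1.33e+04 = 8.357e+04 rad/s.
Step 2 — Transfer function: H(jω) = 1/(1 + jωRC).
Step 3 — Denominator: 1 + jωRC = 1 + j·8.357e+04·1220·4.7e-06 = 1 + j479.2.
Step 4 — H = 4.355e-06 - j0.002087.
Step 5 — Magnitude: |H| = 0.002087 (-53.6 dB); phase: φ = -89.9°.

|H| = 0.002087 (-53.6 dB), φ = -89.9°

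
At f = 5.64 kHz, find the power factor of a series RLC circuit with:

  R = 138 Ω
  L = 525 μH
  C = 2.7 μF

Step 1 — Angular frequency: ω = 2π·f = 2π·5640 = 3.544e+04 rad/s.
Step 2 — Component impedances:
  R: Z = R = 138 Ω
  L: Z = jωL = j·3.544e+04·0.000525 = 0 + j18.6 Ω
  C: Z = 1/(jωC) = -j/(ω·C) = 0 - j10.45 Ω
Step 3 — Series combination: Z_total = R + L + C = 138 + j8.153 Ω = 138.2∠3.4° Ω.
Step 4 — Power factor: PF = cos(φ) = Re(Z)/|Z| = 138/138.24 = 0.9983.
Step 5 — Type: Im(Z) = 8.153 ⇒ lagging (phase φ = 3.4°).

PF = 0.9983 (lagging, φ = 3.4°)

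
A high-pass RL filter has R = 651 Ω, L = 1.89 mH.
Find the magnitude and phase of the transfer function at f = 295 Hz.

Step 1 — Angular frequency: ω = 2π·295 = 1854 rad/s.
Step 2 — Transfer function: H(jω) = jωL/(R + jωL).
Step 3 — Numerator jωL = j·3.503; denominator R + jωL = 651 + j3.503.
Step 4 — H = 2.896e-05 + j0.005381.
Step 5 — Magnitude: |H| = 0.005381 (-45.4 dB); phase: φ = 89.7°.

|H| = 0.005381 (-45.4 dB), φ = 89.7°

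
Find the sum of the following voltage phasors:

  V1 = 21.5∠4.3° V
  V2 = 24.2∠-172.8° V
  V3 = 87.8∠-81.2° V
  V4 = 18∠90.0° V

Step 1 — Convert each phasor to rectangular form:
  V1 = 21.5·(cos(4.3°) + j·sin(4.3°)) = 21.44 + j1.612 V
  V2 = 24.2·(cos(-172.8°) + j·sin(-172.8°)) = -24.01 - j3.033 V
  V3 = 87.8·(cos(-81.2°) + j·sin(-81.2°)) = 13.43 - j86.77 V
  V4 = 18·(cos(90.0°) + j·sin(90.0°)) = 0 + j18 V
Step 2 — Sum components: V_total = 10.86 - j70.19 V.
Step 3 — Convert to polar: |V_total| = 71.02 V, ∠V_total = -81.2°.

V_total = 71.02∠-81.2° V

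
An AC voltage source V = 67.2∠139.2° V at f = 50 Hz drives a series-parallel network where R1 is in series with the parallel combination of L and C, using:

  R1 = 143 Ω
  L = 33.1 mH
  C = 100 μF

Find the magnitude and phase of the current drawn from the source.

Step 1 — Angular frequency: ω = 2π·f = 2π·50 = 314.2 rad/s.
Step 2 — Component impedances:
  R1: Z = R = 143 Ω
  L: Z = jωL = j·314.2·0.0331 = 0 + j10.4 Ω
  C: Z = 1/(jωC) = -j/(ω·C) = 0 - j31.83 Ω
Step 3 — Parallel branch: L || C = 1/(1/L + 1/C) = 0 + j15.44 Ω.
Step 4 — Series with R1: Z_total = R1 + (L || C) = 143 + j15.44 Ω = 143.8∠6.2° Ω.
Step 5 — Source phasor: V = 67.2∠139.2° V = -50.87 + j43.91 V.
Step 6 — Ohm's law: I = V / Z_total = (-50.87 + j43.91) / (143 + j15.44) = -0.3189 + j0.3415 A.
Step 7 — Convert to polar: |I| = 0.4672 A, ∠I = 133.0°.

I = 0.4672∠133.0° A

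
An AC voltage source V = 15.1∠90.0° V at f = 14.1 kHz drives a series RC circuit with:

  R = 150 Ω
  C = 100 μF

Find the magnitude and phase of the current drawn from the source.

Step 1 — Angular frequency: ω = 2π·f = 2π·1.41e+04 = 8.859e+04 rad/s.
Step 2 — Component impedances:
  R: Z = R = 150 Ω
  C: Z = 1/(jωC) = -j/(ω·C) = 0 - j0.1129 Ω
Step 3 — Series combination: Z_total = R + C = 150 - j0.1129 Ω = 150∠-0.0° Ω.
Step 4 — Source phasor: V = 15.1∠90.0° V = 0 + j15.1 V.
Step 5 — Ohm's law: I = V / Z_total = (0 + j15.1) / (150 - j0.1129) = -7.575e-05 + j0.1007 A.
Step 6 — Convert to polar: |I| = 0.1007 A, ∠I = 90.0°.

I = 0.1007∠90.0° A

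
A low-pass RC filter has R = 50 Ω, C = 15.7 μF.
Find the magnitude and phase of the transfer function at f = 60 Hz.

Step 1 — Angular frequency: ω = 2π·60 = 377 rad/s.
Step 2 — Transfer function: H(jω) = 1/(1 + jωRC).
Step 3 — Denominator: 1 + jωRC = 1 + j·377·50·1.57e-05 = 1 + j0.2959.
Step 4 — H = 0.9195 - j0.2721.
Step 5 — Magnitude: |H| = 0.9589 (-0.4 dB); phase: φ = -16.5°.

|H| = 0.9589 (-0.4 dB), φ = -16.5°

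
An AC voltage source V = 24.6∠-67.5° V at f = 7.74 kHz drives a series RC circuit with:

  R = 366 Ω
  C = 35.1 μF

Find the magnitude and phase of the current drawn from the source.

Step 1 — Angular frequency: ω = 2π·f = 2π·7740 = 4.863e+04 rad/s.
Step 2 — Component impedances:
  R: Z = R = 366 Ω
  C: Z = 1/(jωC) = -j/(ω·C) = 0 - j0.5858 Ω
Step 3 — Series combination: Z_total = R + C = 366 - j0.5858 Ω = 366∠-0.1° Ω.
Step 4 — Source phasor: V = 24.6∠-67.5° V = 9.414 - j22.73 V.
Step 5 — Ohm's law: I = V / Z_total = (9.414 - j22.73) / (366 - j0.5858) = 0.02582 - j0.06206 A.
Step 6 — Convert to polar: |I| = 0.06721 A, ∠I = -67.4°.

I = 0.06721∠-67.4° A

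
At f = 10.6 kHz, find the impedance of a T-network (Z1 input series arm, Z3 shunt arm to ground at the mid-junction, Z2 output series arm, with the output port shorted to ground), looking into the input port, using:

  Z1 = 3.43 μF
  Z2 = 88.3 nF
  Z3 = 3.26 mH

Step 1 — Angular frequency: ω = 2π·f = 2π·1.06e+04 = 6.66e+04 rad/s.
Step 2 — Component impedances:
  Z1: Z = 1/(jωC) = -j/(ω·C) = 0 - j4.377 Ω
  Z2: Z = 1/(jωC) = -j/(ω·C) = 0 - j170 Ω
  Z3: Z = jωL = j·6.66e+04·0.00326 = 0 + j217.1 Ω
Step 3 — With the output port shorted to ground, the output series arm Z2 runs from the junction to ground; the shunt arm Z3 also runs from the junction to ground. They appear in parallel: Z3 || Z2 = 0 - j784.2 Ω.
Step 4 — Series with input arm Z1: Z_in = Z1 + (Z3 || Z2) = 0 - j788.6 Ω = 788.6∠-90.0° Ω.

Z = 0 - j788.6 Ω = 788.6∠-90.0° Ω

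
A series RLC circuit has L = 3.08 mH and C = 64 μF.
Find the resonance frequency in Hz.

Step 1 — Resonance condition Im(Z)=0 gives ω₀ = 1/√(LC).
Step 2 — ω₀ = 1/√(0.00308·6.4e-05) = 2252 rad/s.
Step 3 — f₀ = ω₀/(2π) = 358.5 Hz.

f₀ = 358.5 Hz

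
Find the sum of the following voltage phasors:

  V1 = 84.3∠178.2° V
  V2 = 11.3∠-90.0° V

Step 1 — Convert each phasor to rectangular form:
  V1 = 84.3·(cos(178.2°) + j·sin(178.2°)) = -84.26 + j2.648 V
  V2 = 11.3·(cos(-90.0°) + j·sin(-90.0°)) = 0 - j11.3 V
Step 2 — Sum components: V_total = -84.26 - j8.652 V.
Step 3 — Convert to polar: |V_total| = 84.7 V, ∠V_total = -174.1°.

V_total = 84.7∠-174.1° V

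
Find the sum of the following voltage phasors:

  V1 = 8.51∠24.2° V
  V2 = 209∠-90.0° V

Step 1 — Convert each phasor to rectangular form:
  V1 = 8.51·(cos(24.2°) + j·sin(24.2°)) = 7.762 + j3.488 V
  V2 = 209·(cos(-90.0°) + j·sin(-90.0°)) = 0 - j209 V
Step 2 — Sum components: V_total = 7.762 - j205.5 V.
Step 3 — Convert to polar: |V_total| = 205.7 V, ∠V_total = -87.8°.

V_total = 205.7∠-87.8° V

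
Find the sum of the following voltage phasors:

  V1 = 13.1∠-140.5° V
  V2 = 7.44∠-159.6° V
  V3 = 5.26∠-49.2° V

Step 1 — Convert each phasor to rectangular form:
  V1 = 13.1·(cos(-140.5°) + j·sin(-140.5°)) = -10.11 - j8.333 V
  V2 = 7.44·(cos(-159.6°) + j·sin(-159.6°)) = -6.973 - j2.593 V
  V3 = 5.26·(cos(-49.2°) + j·sin(-49.2°)) = 3.437 - j3.982 V
Step 2 — Sum components: V_total = -13.64 - j14.91 V.
Step 3 — Convert to polar: |V_total| = 20.21 V, ∠V_total = -132.5°.

V_total = 20.21∠-132.5° V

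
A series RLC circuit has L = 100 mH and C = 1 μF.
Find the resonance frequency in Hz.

Step 1 — Resonance condition Im(Z)=0 gives ω₀ = 1/√(LC).
Step 2 — ω₀ = 1/√(0.1·1e-06) = 3162 rad/s.
Step 3 — f₀ = ω₀/(2π) = 503.3 Hz.

f₀ = 503.3 Hz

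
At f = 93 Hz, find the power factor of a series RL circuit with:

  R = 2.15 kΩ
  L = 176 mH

Step 1 — Angular frequency: ω = 2π·f = 2π·93 = 584.3 rad/s.
Step 2 — Component impedances:
  R: Z = R = 2150 Ω
  L: Z = jωL = j·584.3·0.176 = 0 + j102.8 Ω
Step 3 — Series combination: Z_total = R + L = 2150 + j102.8 Ω = 2152∠2.7° Ω.
Step 4 — Power factor: PF = cos(φ) = Re(Z)/|Z| = 2150/2152.46 = 0.9989.
Step 5 — Type: Im(Z) = 102.8 ⇒ lagging (phase φ = 2.7°).

PF = 0.9989 (lagging, φ = 2.7°)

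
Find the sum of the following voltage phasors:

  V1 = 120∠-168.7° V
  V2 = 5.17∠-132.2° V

Step 1 — Convert each phasor to rectangular form:
  V1 = 120·(cos(-168.7°) + j·sin(-168.7°)) = -117.7 - j23.51 V
  V2 = 5.17·(cos(-132.2°) + j·sin(-132.2°)) = -3.473 - j3.83 V
Step 2 — Sum components: V_total = -121.1 - j27.34 V.
Step 3 — Convert to polar: |V_total| = 124.2 V, ∠V_total = -167.3°.

V_total = 124.2∠-167.3° V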